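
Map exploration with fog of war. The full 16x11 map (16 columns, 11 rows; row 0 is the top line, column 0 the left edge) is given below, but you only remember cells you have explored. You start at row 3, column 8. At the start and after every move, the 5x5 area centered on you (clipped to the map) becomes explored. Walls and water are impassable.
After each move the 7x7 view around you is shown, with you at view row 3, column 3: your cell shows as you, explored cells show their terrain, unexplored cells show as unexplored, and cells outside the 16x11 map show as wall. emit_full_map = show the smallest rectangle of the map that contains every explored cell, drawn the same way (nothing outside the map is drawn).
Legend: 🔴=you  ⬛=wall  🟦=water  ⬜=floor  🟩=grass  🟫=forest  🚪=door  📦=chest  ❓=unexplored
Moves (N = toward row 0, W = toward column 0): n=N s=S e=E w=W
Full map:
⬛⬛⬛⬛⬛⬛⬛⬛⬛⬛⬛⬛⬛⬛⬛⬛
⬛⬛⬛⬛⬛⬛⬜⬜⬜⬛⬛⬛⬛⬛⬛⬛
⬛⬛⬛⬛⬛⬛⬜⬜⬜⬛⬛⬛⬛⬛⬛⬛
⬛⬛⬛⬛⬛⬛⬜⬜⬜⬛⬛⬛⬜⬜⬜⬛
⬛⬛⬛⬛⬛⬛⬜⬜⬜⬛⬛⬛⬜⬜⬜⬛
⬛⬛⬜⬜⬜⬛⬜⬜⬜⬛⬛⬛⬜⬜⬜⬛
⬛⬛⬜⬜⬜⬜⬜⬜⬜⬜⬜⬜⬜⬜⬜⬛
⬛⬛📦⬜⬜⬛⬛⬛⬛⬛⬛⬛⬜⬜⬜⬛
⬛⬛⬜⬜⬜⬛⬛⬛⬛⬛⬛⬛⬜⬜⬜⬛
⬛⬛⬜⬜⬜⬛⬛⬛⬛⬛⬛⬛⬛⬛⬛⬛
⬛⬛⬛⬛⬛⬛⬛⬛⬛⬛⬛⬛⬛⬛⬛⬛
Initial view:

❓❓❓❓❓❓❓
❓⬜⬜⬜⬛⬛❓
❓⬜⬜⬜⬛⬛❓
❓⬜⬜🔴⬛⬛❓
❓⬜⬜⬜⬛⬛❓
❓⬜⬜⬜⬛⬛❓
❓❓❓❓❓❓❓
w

❓❓❓❓❓❓❓
❓⬛⬜⬜⬜⬛⬛
❓⬛⬜⬜⬜⬛⬛
❓⬛⬜🔴⬜⬛⬛
❓⬛⬜⬜⬜⬛⬛
❓⬛⬜⬜⬜⬛⬛
❓❓❓❓❓❓❓

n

⬛⬛⬛⬛⬛⬛⬛
❓⬛⬛⬛⬛⬛❓
❓⬛⬜⬜⬜⬛⬛
❓⬛⬜🔴⬜⬛⬛
❓⬛⬜⬜⬜⬛⬛
❓⬛⬜⬜⬜⬛⬛
❓⬛⬜⬜⬜⬛⬛

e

⬛⬛⬛⬛⬛⬛⬛
⬛⬛⬛⬛⬛⬛❓
⬛⬜⬜⬜⬛⬛❓
⬛⬜⬜🔴⬛⬛❓
⬛⬜⬜⬜⬛⬛❓
⬛⬜⬜⬜⬛⬛❓
⬛⬜⬜⬜⬛⬛❓

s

⬛⬛⬛⬛⬛⬛❓
⬛⬜⬜⬜⬛⬛❓
⬛⬜⬜⬜⬛⬛❓
⬛⬜⬜🔴⬛⬛❓
⬛⬜⬜⬜⬛⬛❓
⬛⬜⬜⬜⬛⬛❓
❓❓❓❓❓❓❓

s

⬛⬜⬜⬜⬛⬛❓
⬛⬜⬜⬜⬛⬛❓
⬛⬜⬜⬜⬛⬛❓
⬛⬜⬜🔴⬛⬛❓
⬛⬜⬜⬜⬛⬛❓
❓⬜⬜⬜⬜⬜❓
❓❓❓❓❓❓❓

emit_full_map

⬛⬛⬛⬛⬛⬛
⬛⬜⬜⬜⬛⬛
⬛⬜⬜⬜⬛⬛
⬛⬜⬜⬜⬛⬛
⬛⬜⬜🔴⬛⬛
⬛⬜⬜⬜⬛⬛
❓⬜⬜⬜⬜⬜

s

⬛⬜⬜⬜⬛⬛❓
⬛⬜⬜⬜⬛⬛❓
⬛⬜⬜⬜⬛⬛❓
⬛⬜⬜🔴⬛⬛❓
❓⬜⬜⬜⬜⬜❓
❓⬛⬛⬛⬛⬛❓
❓❓❓❓❓❓❓

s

⬛⬜⬜⬜⬛⬛❓
⬛⬜⬜⬜⬛⬛❓
⬛⬜⬜⬜⬛⬛❓
❓⬜⬜🔴⬜⬜❓
❓⬛⬛⬛⬛⬛❓
❓⬛⬛⬛⬛⬛❓
❓❓❓❓❓❓❓

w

❓⬛⬜⬜⬜⬛⬛
❓⬛⬜⬜⬜⬛⬛
❓⬛⬜⬜⬜⬛⬛
❓⬜⬜🔴⬜⬜⬜
❓⬛⬛⬛⬛⬛⬛
❓⬛⬛⬛⬛⬛⬛
❓❓❓❓❓❓❓

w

❓❓⬛⬜⬜⬜⬛
❓⬛⬛⬜⬜⬜⬛
❓⬜⬛⬜⬜⬜⬛
❓⬜⬜🔴⬜⬜⬜
❓⬜⬛⬛⬛⬛⬛
❓⬜⬛⬛⬛⬛⬛
❓❓❓❓❓❓❓

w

❓❓❓⬛⬜⬜⬜
❓⬛⬛⬛⬜⬜⬜
❓⬜⬜⬛⬜⬜⬜
❓⬜⬜🔴⬜⬜⬜
❓⬜⬜⬛⬛⬛⬛
❓⬜⬜⬛⬛⬛⬛
❓❓❓❓❓❓❓

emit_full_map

❓❓⬛⬛⬛⬛⬛⬛
❓❓⬛⬜⬜⬜⬛⬛
❓❓⬛⬜⬜⬜⬛⬛
❓❓⬛⬜⬜⬜⬛⬛
⬛⬛⬛⬜⬜⬜⬛⬛
⬜⬜⬛⬜⬜⬜⬛⬛
⬜⬜🔴⬜⬜⬜⬜⬜
⬜⬜⬛⬛⬛⬛⬛⬛
⬜⬜⬛⬛⬛⬛⬛⬛

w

❓❓❓❓⬛⬜⬜
❓⬛⬛⬛⬛⬜⬜
❓⬜⬜⬜⬛⬜⬜
❓⬜⬜🔴⬜⬜⬜
❓📦⬜⬜⬛⬛⬛
❓⬜⬜⬜⬛⬛⬛
❓❓❓❓❓❓❓

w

❓❓❓❓❓⬛⬜
❓⬛⬛⬛⬛⬛⬜
❓⬛⬜⬜⬜⬛⬜
❓⬛⬜🔴⬜⬜⬜
❓⬛📦⬜⬜⬛⬛
❓⬛⬜⬜⬜⬛⬛
❓❓❓❓❓❓❓

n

❓❓❓❓❓⬛⬜
❓⬛⬛⬛⬛⬛⬜
❓⬛⬛⬛⬛⬛⬜
❓⬛⬜🔴⬜⬛⬜
❓⬛⬜⬜⬜⬜⬜
❓⬛📦⬜⬜⬛⬛
❓⬛⬜⬜⬜⬛⬛

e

❓❓❓❓⬛⬜⬜
⬛⬛⬛⬛⬛⬜⬜
⬛⬛⬛⬛⬛⬜⬜
⬛⬜⬜🔴⬛⬜⬜
⬛⬜⬜⬜⬜⬜⬜
⬛📦⬜⬜⬛⬛⬛
⬛⬜⬜⬜⬛⬛⬛

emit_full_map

❓❓❓❓⬛⬛⬛⬛⬛⬛
❓❓❓❓⬛⬜⬜⬜⬛⬛
❓❓❓❓⬛⬜⬜⬜⬛⬛
⬛⬛⬛⬛⬛⬜⬜⬜⬛⬛
⬛⬛⬛⬛⬛⬜⬜⬜⬛⬛
⬛⬜⬜🔴⬛⬜⬜⬜⬛⬛
⬛⬜⬜⬜⬜⬜⬜⬜⬜⬜
⬛📦⬜⬜⬛⬛⬛⬛⬛⬛
⬛⬜⬜⬜⬛⬛⬛⬛⬛⬛


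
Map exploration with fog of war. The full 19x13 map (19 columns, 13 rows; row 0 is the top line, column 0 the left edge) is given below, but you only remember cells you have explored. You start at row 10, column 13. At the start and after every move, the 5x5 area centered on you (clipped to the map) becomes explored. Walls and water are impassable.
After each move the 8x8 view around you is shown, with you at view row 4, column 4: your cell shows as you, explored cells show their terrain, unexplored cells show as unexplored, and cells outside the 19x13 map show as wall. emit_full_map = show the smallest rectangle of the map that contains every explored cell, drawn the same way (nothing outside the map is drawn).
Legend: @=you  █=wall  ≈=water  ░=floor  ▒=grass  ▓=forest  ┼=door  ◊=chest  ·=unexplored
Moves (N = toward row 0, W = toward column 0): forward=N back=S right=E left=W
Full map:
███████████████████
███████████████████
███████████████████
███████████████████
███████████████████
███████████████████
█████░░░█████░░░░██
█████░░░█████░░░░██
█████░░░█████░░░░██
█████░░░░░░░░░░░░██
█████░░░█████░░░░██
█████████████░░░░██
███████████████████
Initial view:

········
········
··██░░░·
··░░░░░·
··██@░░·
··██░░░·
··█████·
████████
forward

········
········
··██░░░·
··██░░░·
··░░@░░·
··██░░░·
··██░░░·
··█████·

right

········
········
·██░░░░·
·██░░░░·
·░░░@░░·
·██░░░░·
·██░░░░·
·█████··

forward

········
········
··█░░░░·
·██░░░░·
·██░@░░·
·░░░░░░·
·██░░░░·
·██░░░░·

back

········
··█░░░░·
·██░░░░·
·██░░░░·
·░░░@░░·
·██░░░░·
·██░░░░·
·█████··

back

··█░░░░·
·██░░░░·
·██░░░░·
·░░░░░░·
·██░@░░·
·██░░░░·
·██████·
████████

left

···█░░░░
··██░░░░
··██░░░░
··░░░░░░
··██@░░░
··██░░░░
··██████
████████

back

··██░░░░
··██░░░░
··░░░░░░
··██░░░░
··██@░░░
··██████
████████
████████

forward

···█░░░░
··██░░░░
··██░░░░
··░░░░░░
··██@░░░
··██░░░░
··██████
████████

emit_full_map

·█░░░░
██░░░░
██░░░░
░░░░░░
██@░░░
██░░░░
██████

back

··██░░░░
··██░░░░
··░░░░░░
··██░░░░
··██@░░░
··██████
████████
████████


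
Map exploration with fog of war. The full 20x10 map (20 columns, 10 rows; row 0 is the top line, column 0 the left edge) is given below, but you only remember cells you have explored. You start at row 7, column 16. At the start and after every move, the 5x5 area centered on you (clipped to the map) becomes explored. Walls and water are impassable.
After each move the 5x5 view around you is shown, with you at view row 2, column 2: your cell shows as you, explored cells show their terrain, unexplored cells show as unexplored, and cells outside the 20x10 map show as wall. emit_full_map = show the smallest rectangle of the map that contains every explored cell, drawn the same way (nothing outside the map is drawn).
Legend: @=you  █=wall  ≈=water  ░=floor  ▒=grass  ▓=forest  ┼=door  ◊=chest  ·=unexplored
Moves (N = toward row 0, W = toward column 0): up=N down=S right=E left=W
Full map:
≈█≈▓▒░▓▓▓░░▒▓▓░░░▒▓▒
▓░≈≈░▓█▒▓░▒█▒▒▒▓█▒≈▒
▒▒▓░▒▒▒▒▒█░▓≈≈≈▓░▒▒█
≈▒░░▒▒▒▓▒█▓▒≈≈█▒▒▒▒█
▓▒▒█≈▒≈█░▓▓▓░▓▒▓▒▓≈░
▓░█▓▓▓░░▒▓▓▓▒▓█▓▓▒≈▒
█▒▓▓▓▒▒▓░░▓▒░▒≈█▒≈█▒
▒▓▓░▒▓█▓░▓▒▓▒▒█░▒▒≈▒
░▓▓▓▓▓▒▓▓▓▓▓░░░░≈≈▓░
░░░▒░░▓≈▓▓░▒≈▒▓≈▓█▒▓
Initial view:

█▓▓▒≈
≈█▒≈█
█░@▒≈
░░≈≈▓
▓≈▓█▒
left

▓█▓▓▒
▒≈█▒≈
▒█@▒▒
░░░≈≈
▒▓≈▓█

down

▒≈█▒≈
▒█░▒▒
░░@≈≈
▒▓≈▓█
█████

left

░▒≈█▒
▒▒█░▒
░░@░≈
≈▒▓≈▓
█████

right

▒≈█▒≈
▒█░▒▒
░░@≈≈
▒▓≈▓█
█████

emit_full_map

·▓█▓▓▒≈
░▒≈█▒≈█
▒▒█░▒▒≈
░░░@≈≈▓
≈▒▓≈▓█▒

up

▓█▓▓▒
▒≈█▒≈
▒█@▒▒
░░░≈≈
▒▓≈▓█


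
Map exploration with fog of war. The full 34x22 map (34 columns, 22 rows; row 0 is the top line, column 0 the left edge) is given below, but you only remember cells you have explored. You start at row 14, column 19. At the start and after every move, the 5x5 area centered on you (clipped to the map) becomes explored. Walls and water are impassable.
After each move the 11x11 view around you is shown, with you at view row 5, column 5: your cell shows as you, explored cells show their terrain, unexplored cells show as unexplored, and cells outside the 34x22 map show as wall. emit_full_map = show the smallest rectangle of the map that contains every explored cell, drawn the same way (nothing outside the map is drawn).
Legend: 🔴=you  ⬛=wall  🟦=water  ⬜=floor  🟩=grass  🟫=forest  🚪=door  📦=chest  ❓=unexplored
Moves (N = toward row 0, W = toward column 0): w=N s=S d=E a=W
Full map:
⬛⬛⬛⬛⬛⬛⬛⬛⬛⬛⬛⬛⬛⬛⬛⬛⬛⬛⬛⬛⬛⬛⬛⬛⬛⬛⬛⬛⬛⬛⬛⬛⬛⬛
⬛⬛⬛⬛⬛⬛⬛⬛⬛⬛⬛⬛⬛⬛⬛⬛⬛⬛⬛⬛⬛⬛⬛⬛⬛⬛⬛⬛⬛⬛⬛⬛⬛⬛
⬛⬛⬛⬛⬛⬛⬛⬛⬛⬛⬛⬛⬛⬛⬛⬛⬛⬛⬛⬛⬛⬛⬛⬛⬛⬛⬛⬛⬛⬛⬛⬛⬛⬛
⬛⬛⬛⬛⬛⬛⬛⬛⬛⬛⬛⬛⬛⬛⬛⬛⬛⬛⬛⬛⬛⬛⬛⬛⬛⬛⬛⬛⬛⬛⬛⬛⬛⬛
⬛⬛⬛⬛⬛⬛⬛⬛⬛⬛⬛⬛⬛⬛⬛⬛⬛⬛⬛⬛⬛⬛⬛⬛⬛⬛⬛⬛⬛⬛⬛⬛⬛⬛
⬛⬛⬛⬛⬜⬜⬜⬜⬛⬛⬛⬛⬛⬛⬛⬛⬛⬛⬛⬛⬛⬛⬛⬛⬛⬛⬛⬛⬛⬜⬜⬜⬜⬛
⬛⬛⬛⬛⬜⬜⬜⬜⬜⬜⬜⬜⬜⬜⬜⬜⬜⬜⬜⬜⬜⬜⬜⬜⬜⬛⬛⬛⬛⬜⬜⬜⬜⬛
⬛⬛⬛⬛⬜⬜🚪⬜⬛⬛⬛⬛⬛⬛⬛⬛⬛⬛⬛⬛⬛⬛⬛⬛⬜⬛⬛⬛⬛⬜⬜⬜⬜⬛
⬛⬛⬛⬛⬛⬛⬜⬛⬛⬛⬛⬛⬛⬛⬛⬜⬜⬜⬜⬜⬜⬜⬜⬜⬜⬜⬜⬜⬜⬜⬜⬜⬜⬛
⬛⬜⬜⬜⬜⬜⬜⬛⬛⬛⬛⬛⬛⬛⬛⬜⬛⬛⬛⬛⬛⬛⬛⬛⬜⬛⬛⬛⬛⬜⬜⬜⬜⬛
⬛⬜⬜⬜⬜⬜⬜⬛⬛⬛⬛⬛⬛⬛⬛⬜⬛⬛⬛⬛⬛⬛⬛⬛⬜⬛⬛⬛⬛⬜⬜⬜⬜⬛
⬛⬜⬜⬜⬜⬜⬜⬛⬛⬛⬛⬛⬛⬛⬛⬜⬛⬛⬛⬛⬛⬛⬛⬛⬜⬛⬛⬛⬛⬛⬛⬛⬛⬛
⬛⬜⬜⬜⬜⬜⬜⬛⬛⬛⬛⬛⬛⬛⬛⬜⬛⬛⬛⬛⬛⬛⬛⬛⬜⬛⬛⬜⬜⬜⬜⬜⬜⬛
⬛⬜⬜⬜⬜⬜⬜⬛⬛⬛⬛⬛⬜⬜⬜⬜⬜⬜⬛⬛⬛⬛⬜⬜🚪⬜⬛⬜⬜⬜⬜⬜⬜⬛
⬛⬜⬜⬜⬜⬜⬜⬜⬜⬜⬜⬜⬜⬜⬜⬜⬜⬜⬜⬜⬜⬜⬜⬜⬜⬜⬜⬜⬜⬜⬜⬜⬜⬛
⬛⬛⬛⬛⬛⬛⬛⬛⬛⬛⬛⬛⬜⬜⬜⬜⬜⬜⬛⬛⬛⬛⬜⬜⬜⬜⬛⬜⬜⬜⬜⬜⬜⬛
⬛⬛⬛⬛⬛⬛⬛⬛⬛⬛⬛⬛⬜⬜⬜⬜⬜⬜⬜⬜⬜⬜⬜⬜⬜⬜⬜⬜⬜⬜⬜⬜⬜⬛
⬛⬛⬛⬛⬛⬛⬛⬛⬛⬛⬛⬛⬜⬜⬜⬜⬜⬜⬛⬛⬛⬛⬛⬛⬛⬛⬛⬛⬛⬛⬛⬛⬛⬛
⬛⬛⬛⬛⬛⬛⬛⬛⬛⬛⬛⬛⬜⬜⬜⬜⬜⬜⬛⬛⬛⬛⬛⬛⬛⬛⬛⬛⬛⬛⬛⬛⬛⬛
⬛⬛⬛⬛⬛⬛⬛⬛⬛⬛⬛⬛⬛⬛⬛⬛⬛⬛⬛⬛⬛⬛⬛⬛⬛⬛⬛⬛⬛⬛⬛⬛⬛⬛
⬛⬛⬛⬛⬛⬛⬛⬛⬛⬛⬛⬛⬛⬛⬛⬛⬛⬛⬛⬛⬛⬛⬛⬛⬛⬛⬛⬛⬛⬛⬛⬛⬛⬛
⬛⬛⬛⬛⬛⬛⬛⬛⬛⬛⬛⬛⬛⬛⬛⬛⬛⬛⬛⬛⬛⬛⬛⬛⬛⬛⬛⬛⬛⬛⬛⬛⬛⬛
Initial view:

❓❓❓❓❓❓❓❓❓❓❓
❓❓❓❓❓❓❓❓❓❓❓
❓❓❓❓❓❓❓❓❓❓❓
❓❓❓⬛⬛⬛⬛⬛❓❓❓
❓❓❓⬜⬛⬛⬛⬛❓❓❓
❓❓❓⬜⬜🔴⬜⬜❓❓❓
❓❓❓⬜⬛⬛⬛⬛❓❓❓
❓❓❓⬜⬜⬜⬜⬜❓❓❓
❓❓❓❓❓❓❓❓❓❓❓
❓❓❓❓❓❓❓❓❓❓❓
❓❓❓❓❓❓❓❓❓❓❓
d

❓❓❓❓❓❓❓❓❓❓❓
❓❓❓❓❓❓❓❓❓❓❓
❓❓❓❓❓❓❓❓❓❓❓
❓❓⬛⬛⬛⬛⬛⬛❓❓❓
❓❓⬜⬛⬛⬛⬛⬜❓❓❓
❓❓⬜⬜⬜🔴⬜⬜❓❓❓
❓❓⬜⬛⬛⬛⬛⬜❓❓❓
❓❓⬜⬜⬜⬜⬜⬜❓❓❓
❓❓❓❓❓❓❓❓❓❓❓
❓❓❓❓❓❓❓❓❓❓❓
❓❓❓❓❓❓❓❓❓❓❓

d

❓❓❓❓❓❓❓❓❓❓❓
❓❓❓❓❓❓❓❓❓❓❓
❓❓❓❓❓❓❓❓❓❓❓
❓⬛⬛⬛⬛⬛⬛⬛❓❓❓
❓⬜⬛⬛⬛⬛⬜⬜❓❓❓
❓⬜⬜⬜⬜🔴⬜⬜❓❓❓
❓⬜⬛⬛⬛⬛⬜⬜❓❓❓
❓⬜⬜⬜⬜⬜⬜⬜❓❓❓
❓❓❓❓❓❓❓❓❓❓❓
❓❓❓❓❓❓❓❓❓❓❓
❓❓❓❓❓❓❓❓❓❓❓

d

❓❓❓❓❓❓❓❓❓❓❓
❓❓❓❓❓❓❓❓❓❓❓
❓❓❓❓❓❓❓❓❓❓❓
⬛⬛⬛⬛⬛⬛⬛⬜❓❓❓
⬜⬛⬛⬛⬛⬜⬜🚪❓❓❓
⬜⬜⬜⬜⬜🔴⬜⬜❓❓❓
⬜⬛⬛⬛⬛⬜⬜⬜❓❓❓
⬜⬜⬜⬜⬜⬜⬜⬜❓❓❓
❓❓❓❓❓❓❓❓❓❓❓
❓❓❓❓❓❓❓❓❓❓❓
❓❓❓❓❓❓❓❓❓❓❓

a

❓❓❓❓❓❓❓❓❓❓❓
❓❓❓❓❓❓❓❓❓❓❓
❓❓❓❓❓❓❓❓❓❓❓
❓⬛⬛⬛⬛⬛⬛⬛⬜❓❓
❓⬜⬛⬛⬛⬛⬜⬜🚪❓❓
❓⬜⬜⬜⬜🔴⬜⬜⬜❓❓
❓⬜⬛⬛⬛⬛⬜⬜⬜❓❓
❓⬜⬜⬜⬜⬜⬜⬜⬜❓❓
❓❓❓❓❓❓❓❓❓❓❓
❓❓❓❓❓❓❓❓❓❓❓
❓❓❓❓❓❓❓❓❓❓❓

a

❓❓❓❓❓❓❓❓❓❓❓
❓❓❓❓❓❓❓❓❓❓❓
❓❓❓❓❓❓❓❓❓❓❓
❓❓⬛⬛⬛⬛⬛⬛⬛⬜❓
❓❓⬜⬛⬛⬛⬛⬜⬜🚪❓
❓❓⬜⬜⬜🔴⬜⬜⬜⬜❓
❓❓⬜⬛⬛⬛⬛⬜⬜⬜❓
❓❓⬜⬜⬜⬜⬜⬜⬜⬜❓
❓❓❓❓❓❓❓❓❓❓❓
❓❓❓❓❓❓❓❓❓❓❓
❓❓❓❓❓❓❓❓❓❓❓

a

❓❓❓❓❓❓❓❓❓❓❓
❓❓❓❓❓❓❓❓❓❓❓
❓❓❓❓❓❓❓❓❓❓❓
❓❓❓⬛⬛⬛⬛⬛⬛⬛⬜
❓❓❓⬜⬛⬛⬛⬛⬜⬜🚪
❓❓❓⬜⬜🔴⬜⬜⬜⬜⬜
❓❓❓⬜⬛⬛⬛⬛⬜⬜⬜
❓❓❓⬜⬜⬜⬜⬜⬜⬜⬜
❓❓❓❓❓❓❓❓❓❓❓
❓❓❓❓❓❓❓❓❓❓❓
❓❓❓❓❓❓❓❓❓❓❓

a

❓❓❓❓❓❓❓❓❓❓❓
❓❓❓❓❓❓❓❓❓❓❓
❓❓❓❓❓❓❓❓❓❓❓
❓❓❓⬛⬛⬛⬛⬛⬛⬛⬛
❓❓❓⬜⬜⬛⬛⬛⬛⬜⬜
❓❓❓⬜⬜🔴⬜⬜⬜⬜⬜
❓❓❓⬜⬜⬛⬛⬛⬛⬜⬜
❓❓❓⬜⬜⬜⬜⬜⬜⬜⬜
❓❓❓❓❓❓❓❓❓❓❓
❓❓❓❓❓❓❓❓❓❓❓
❓❓❓❓❓❓❓❓❓❓❓

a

❓❓❓❓❓❓❓❓❓❓❓
❓❓❓❓❓❓❓❓❓❓❓
❓❓❓❓❓❓❓❓❓❓❓
❓❓❓⬜⬛⬛⬛⬛⬛⬛⬛
❓❓❓⬜⬜⬜⬛⬛⬛⬛⬜
❓❓❓⬜⬜🔴⬜⬜⬜⬜⬜
❓❓❓⬜⬜⬜⬛⬛⬛⬛⬜
❓❓❓⬜⬜⬜⬜⬜⬜⬜⬜
❓❓❓❓❓❓❓❓❓❓❓
❓❓❓❓❓❓❓❓❓❓❓
❓❓❓❓❓❓❓❓❓❓❓

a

❓❓❓❓❓❓❓❓❓❓❓
❓❓❓❓❓❓❓❓❓❓❓
❓❓❓❓❓❓❓❓❓❓❓
❓❓❓⬛⬜⬛⬛⬛⬛⬛⬛
❓❓❓⬜⬜⬜⬜⬛⬛⬛⬛
❓❓❓⬜⬜🔴⬜⬜⬜⬜⬜
❓❓❓⬜⬜⬜⬜⬛⬛⬛⬛
❓❓❓⬜⬜⬜⬜⬜⬜⬜⬜
❓❓❓❓❓❓❓❓❓❓❓
❓❓❓❓❓❓❓❓❓❓❓
❓❓❓❓❓❓❓❓❓❓❓

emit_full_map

⬛⬜⬛⬛⬛⬛⬛⬛⬛⬛⬜
⬜⬜⬜⬜⬛⬛⬛⬛⬜⬜🚪
⬜⬜🔴⬜⬜⬜⬜⬜⬜⬜⬜
⬜⬜⬜⬜⬛⬛⬛⬛⬜⬜⬜
⬜⬜⬜⬜⬜⬜⬜⬜⬜⬜⬜

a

❓❓❓❓❓❓❓❓❓❓❓
❓❓❓❓❓❓❓❓❓❓❓
❓❓❓❓❓❓❓❓❓❓❓
❓❓❓⬛⬛⬜⬛⬛⬛⬛⬛
❓❓❓⬜⬜⬜⬜⬜⬛⬛⬛
❓❓❓⬜⬜🔴⬜⬜⬜⬜⬜
❓❓❓⬜⬜⬜⬜⬜⬛⬛⬛
❓❓❓⬜⬜⬜⬜⬜⬜⬜⬜
❓❓❓❓❓❓❓❓❓❓❓
❓❓❓❓❓❓❓❓❓❓❓
❓❓❓❓❓❓❓❓❓❓❓

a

❓❓❓❓❓❓❓❓❓❓❓
❓❓❓❓❓❓❓❓❓❓❓
❓❓❓❓❓❓❓❓❓❓❓
❓❓❓⬛⬛⬛⬜⬛⬛⬛⬛
❓❓❓⬜⬜⬜⬜⬜⬜⬛⬛
❓❓❓⬜⬜🔴⬜⬜⬜⬜⬜
❓❓❓⬜⬜⬜⬜⬜⬜⬛⬛
❓❓❓⬜⬜⬜⬜⬜⬜⬜⬜
❓❓❓❓❓❓❓❓❓❓❓
❓❓❓❓❓❓❓❓❓❓❓
❓❓❓❓❓❓❓❓❓❓❓

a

❓❓❓❓❓❓❓❓❓❓❓
❓❓❓❓❓❓❓❓❓❓❓
❓❓❓❓❓❓❓❓❓❓❓
❓❓❓⬛⬛⬛⬛⬜⬛⬛⬛
❓❓❓⬛⬜⬜⬜⬜⬜⬜⬛
❓❓❓⬜⬜🔴⬜⬜⬜⬜⬜
❓❓❓⬛⬜⬜⬜⬜⬜⬜⬛
❓❓❓⬛⬜⬜⬜⬜⬜⬜⬜
❓❓❓❓❓❓❓❓❓❓❓
❓❓❓❓❓❓❓❓❓❓❓
❓❓❓❓❓❓❓❓❓❓❓

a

❓❓❓❓❓❓❓❓❓❓❓
❓❓❓❓❓❓❓❓❓❓❓
❓❓❓❓❓❓❓❓❓❓❓
❓❓❓⬛⬛⬛⬛⬛⬜⬛⬛
❓❓❓⬛⬛⬜⬜⬜⬜⬜⬜
❓❓❓⬜⬜🔴⬜⬜⬜⬜⬜
❓❓❓⬛⬛⬜⬜⬜⬜⬜⬜
❓❓❓⬛⬛⬜⬜⬜⬜⬜⬜
❓❓❓❓❓❓❓❓❓❓❓
❓❓❓❓❓❓❓❓❓❓❓
❓❓❓❓❓❓❓❓❓❓❓

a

❓❓❓❓❓❓❓❓❓❓❓
❓❓❓❓❓❓❓❓❓❓❓
❓❓❓❓❓❓❓❓❓❓❓
❓❓❓⬛⬛⬛⬛⬛⬛⬜⬛
❓❓❓⬛⬛⬛⬜⬜⬜⬜⬜
❓❓❓⬜⬜🔴⬜⬜⬜⬜⬜
❓❓❓⬛⬛⬛⬜⬜⬜⬜⬜
❓❓❓⬛⬛⬛⬜⬜⬜⬜⬜
❓❓❓❓❓❓❓❓❓❓❓
❓❓❓❓❓❓❓❓❓❓❓
❓❓❓❓❓❓❓❓❓❓❓

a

❓❓❓❓❓❓❓❓❓❓❓
❓❓❓❓❓❓❓❓❓❓❓
❓❓❓❓❓❓❓❓❓❓❓
❓❓❓⬛⬛⬛⬛⬛⬛⬛⬜
❓❓❓⬛⬛⬛⬛⬜⬜⬜⬜
❓❓❓⬜⬜🔴⬜⬜⬜⬜⬜
❓❓❓⬛⬛⬛⬛⬜⬜⬜⬜
❓❓❓⬛⬛⬛⬛⬜⬜⬜⬜
❓❓❓❓❓❓❓❓❓❓❓
❓❓❓❓❓❓❓❓❓❓❓
❓❓❓❓❓❓❓❓❓❓❓

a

❓❓❓❓❓❓❓❓❓❓❓
❓❓❓❓❓❓❓❓❓❓❓
❓❓❓❓❓❓❓❓❓❓❓
❓❓❓⬛⬛⬛⬛⬛⬛⬛⬛
❓❓❓⬛⬛⬛⬛⬛⬜⬜⬜
❓❓❓⬜⬜🔴⬜⬜⬜⬜⬜
❓❓❓⬛⬛⬛⬛⬛⬜⬜⬜
❓❓❓⬛⬛⬛⬛⬛⬜⬜⬜
❓❓❓❓❓❓❓❓❓❓❓
❓❓❓❓❓❓❓❓❓❓❓
❓❓❓❓❓❓❓❓❓❓❓

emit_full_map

⬛⬛⬛⬛⬛⬛⬛⬛⬜⬛⬛⬛⬛⬛⬛⬛⬛⬜
⬛⬛⬛⬛⬛⬜⬜⬜⬜⬜⬜⬛⬛⬛⬛⬜⬜🚪
⬜⬜🔴⬜⬜⬜⬜⬜⬜⬜⬜⬜⬜⬜⬜⬜⬜⬜
⬛⬛⬛⬛⬛⬜⬜⬜⬜⬜⬜⬛⬛⬛⬛⬜⬜⬜
⬛⬛⬛⬛⬛⬜⬜⬜⬜⬜⬜⬜⬜⬜⬜⬜⬜⬜

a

❓❓❓❓❓❓❓❓❓❓❓
❓❓❓❓❓❓❓❓❓❓❓
❓❓❓❓❓❓❓❓❓❓❓
❓❓❓⬜⬛⬛⬛⬛⬛⬛⬛
❓❓❓⬜⬛⬛⬛⬛⬛⬜⬜
❓❓❓⬜⬜🔴⬜⬜⬜⬜⬜
❓❓❓⬛⬛⬛⬛⬛⬛⬜⬜
❓❓❓⬛⬛⬛⬛⬛⬛⬜⬜
❓❓❓❓❓❓❓❓❓❓❓
❓❓❓❓❓❓❓❓❓❓❓
❓❓❓❓❓❓❓❓❓❓❓

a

❓❓❓❓❓❓❓❓❓❓❓
❓❓❓❓❓❓❓❓❓❓❓
❓❓❓❓❓❓❓❓❓❓❓
❓❓❓⬜⬜⬛⬛⬛⬛⬛⬛
❓❓❓⬜⬜⬛⬛⬛⬛⬛⬜
❓❓❓⬜⬜🔴⬜⬜⬜⬜⬜
❓❓❓⬛⬛⬛⬛⬛⬛⬛⬜
❓❓❓⬛⬛⬛⬛⬛⬛⬛⬜
❓❓❓❓❓❓❓❓❓❓❓
❓❓❓❓❓❓❓❓❓❓❓
❓❓❓❓❓❓❓❓❓❓❓

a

❓❓❓❓❓❓❓❓❓❓❓
❓❓❓❓❓❓❓❓❓❓❓
❓❓❓❓❓❓❓❓❓❓❓
❓❓❓⬜⬜⬜⬛⬛⬛⬛⬛
❓❓❓⬜⬜⬜⬛⬛⬛⬛⬛
❓❓❓⬜⬜🔴⬜⬜⬜⬜⬜
❓❓❓⬛⬛⬛⬛⬛⬛⬛⬛
❓❓❓⬛⬛⬛⬛⬛⬛⬛⬛
❓❓❓❓❓❓❓❓❓❓❓
❓❓❓❓❓❓❓❓❓❓❓
❓❓❓❓❓❓❓❓❓❓❓

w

❓❓❓❓❓❓❓❓❓❓❓
❓❓❓❓❓❓❓❓❓❓❓
❓❓❓❓❓❓❓❓❓❓❓
❓❓❓⬜⬜⬜⬛⬛❓❓❓
❓❓❓⬜⬜⬜⬛⬛⬛⬛⬛
❓❓❓⬜⬜🔴⬛⬛⬛⬛⬛
❓❓❓⬜⬜⬜⬜⬜⬜⬜⬜
❓❓❓⬛⬛⬛⬛⬛⬛⬛⬛
❓❓❓⬛⬛⬛⬛⬛⬛⬛⬛
❓❓❓❓❓❓❓❓❓❓❓
❓❓❓❓❓❓❓❓❓❓❓

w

❓❓❓❓❓❓❓❓❓❓❓
❓❓❓❓❓❓❓❓❓❓❓
❓❓❓❓❓❓❓❓❓❓❓
❓❓❓⬜⬜⬜⬛⬛❓❓❓
❓❓❓⬜⬜⬜⬛⬛❓❓❓
❓❓❓⬜⬜🔴⬛⬛⬛⬛⬛
❓❓❓⬜⬜⬜⬛⬛⬛⬛⬛
❓❓❓⬜⬜⬜⬜⬜⬜⬜⬜
❓❓❓⬛⬛⬛⬛⬛⬛⬛⬛
❓❓❓⬛⬛⬛⬛⬛⬛⬛⬛
❓❓❓❓❓❓❓❓❓❓❓

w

❓❓❓❓❓❓❓❓❓❓❓
❓❓❓❓❓❓❓❓❓❓❓
❓❓❓❓❓❓❓❓❓❓❓
❓❓❓⬜⬜⬜⬛⬛❓❓❓
❓❓❓⬜⬜⬜⬛⬛❓❓❓
❓❓❓⬜⬜🔴⬛⬛❓❓❓
❓❓❓⬜⬜⬜⬛⬛⬛⬛⬛
❓❓❓⬜⬜⬜⬛⬛⬛⬛⬛
❓❓❓⬜⬜⬜⬜⬜⬜⬜⬜
❓❓❓⬛⬛⬛⬛⬛⬛⬛⬛
❓❓❓⬛⬛⬛⬛⬛⬛⬛⬛

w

❓❓❓❓❓❓❓❓❓❓❓
❓❓❓❓❓❓❓❓❓❓❓
❓❓❓❓❓❓❓❓❓❓❓
❓❓❓⬛⬛⬜⬛⬛❓❓❓
❓❓❓⬜⬜⬜⬛⬛❓❓❓
❓❓❓⬜⬜🔴⬛⬛❓❓❓
❓❓❓⬜⬜⬜⬛⬛❓❓❓
❓❓❓⬜⬜⬜⬛⬛⬛⬛⬛
❓❓❓⬜⬜⬜⬛⬛⬛⬛⬛
❓❓❓⬜⬜⬜⬜⬜⬜⬜⬜
❓❓❓⬛⬛⬛⬛⬛⬛⬛⬛

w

❓❓❓❓❓❓❓❓❓❓❓
❓❓❓❓❓❓❓❓❓❓❓
❓❓❓❓❓❓❓❓❓❓❓
❓❓❓⬜⬜🚪⬜⬛❓❓❓
❓❓❓⬛⬛⬜⬛⬛❓❓❓
❓❓❓⬜⬜🔴⬛⬛❓❓❓
❓❓❓⬜⬜⬜⬛⬛❓❓❓
❓❓❓⬜⬜⬜⬛⬛❓❓❓
❓❓❓⬜⬜⬜⬛⬛⬛⬛⬛
❓❓❓⬜⬜⬜⬛⬛⬛⬛⬛
❓❓❓⬜⬜⬜⬜⬜⬜⬜⬜

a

❓❓❓❓❓❓❓❓❓❓❓
❓❓❓❓❓❓❓❓❓❓❓
❓❓❓❓❓❓❓❓❓❓❓
❓❓❓⬛⬜⬜🚪⬜⬛❓❓
❓❓❓⬛⬛⬛⬜⬛⬛❓❓
❓❓❓⬜⬜🔴⬜⬛⬛❓❓
❓❓❓⬜⬜⬜⬜⬛⬛❓❓
❓❓❓⬜⬜⬜⬜⬛⬛❓❓
❓❓❓❓⬜⬜⬜⬛⬛⬛⬛
❓❓❓❓⬜⬜⬜⬛⬛⬛⬛
❓❓❓❓⬜⬜⬜⬜⬜⬜⬜

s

❓❓❓❓❓❓❓❓❓❓❓
❓❓❓❓❓❓❓❓❓❓❓
❓❓❓⬛⬜⬜🚪⬜⬛❓❓
❓❓❓⬛⬛⬛⬜⬛⬛❓❓
❓❓❓⬜⬜⬜⬜⬛⬛❓❓
❓❓❓⬜⬜🔴⬜⬛⬛❓❓
❓❓❓⬜⬜⬜⬜⬛⬛❓❓
❓❓❓⬜⬜⬜⬜⬛⬛⬛⬛
❓❓❓❓⬜⬜⬜⬛⬛⬛⬛
❓❓❓❓⬜⬜⬜⬜⬜⬜⬜
❓❓❓❓⬛⬛⬛⬛⬛⬛⬛

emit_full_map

⬛⬜⬜🚪⬜⬛❓❓❓❓❓❓❓❓❓❓❓❓❓❓❓❓
⬛⬛⬛⬜⬛⬛❓❓❓❓❓❓❓❓❓❓❓❓❓❓❓❓
⬜⬜⬜⬜⬛⬛❓❓❓❓❓❓❓❓❓❓❓❓❓❓❓❓
⬜⬜🔴⬜⬛⬛❓❓❓❓❓❓❓❓❓❓❓❓❓❓❓❓
⬜⬜⬜⬜⬛⬛❓❓❓❓❓❓❓❓❓❓❓❓❓❓❓❓
⬜⬜⬜⬜⬛⬛⬛⬛⬛⬛⬛⬛⬜⬛⬛⬛⬛⬛⬛⬛⬛⬜
❓⬜⬜⬜⬛⬛⬛⬛⬛⬜⬜⬜⬜⬜⬜⬛⬛⬛⬛⬜⬜🚪
❓⬜⬜⬜⬜⬜⬜⬜⬜⬜⬜⬜⬜⬜⬜⬜⬜⬜⬜⬜⬜⬜
❓⬛⬛⬛⬛⬛⬛⬛⬛⬜⬜⬜⬜⬜⬜⬛⬛⬛⬛⬜⬜⬜
❓⬛⬛⬛⬛⬛⬛⬛⬛⬜⬜⬜⬜⬜⬜⬜⬜⬜⬜⬜⬜⬜

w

❓❓❓❓❓❓❓❓❓❓❓
❓❓❓❓❓❓❓❓❓❓❓
❓❓❓❓❓❓❓❓❓❓❓
❓❓❓⬛⬜⬜🚪⬜⬛❓❓
❓❓❓⬛⬛⬛⬜⬛⬛❓❓
❓❓❓⬜⬜🔴⬜⬛⬛❓❓
❓❓❓⬜⬜⬜⬜⬛⬛❓❓
❓❓❓⬜⬜⬜⬜⬛⬛❓❓
❓❓❓⬜⬜⬜⬜⬛⬛⬛⬛
❓❓❓❓⬜⬜⬜⬛⬛⬛⬛
❓❓❓❓⬜⬜⬜⬜⬜⬜⬜

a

⬛❓❓❓❓❓❓❓❓❓❓
⬛❓❓❓❓❓❓❓❓❓❓
⬛❓❓❓❓❓❓❓❓❓❓
⬛❓❓⬛⬛⬜⬜🚪⬜⬛❓
⬛❓❓⬛⬛⬛⬛⬜⬛⬛❓
⬛❓❓⬜⬜🔴⬜⬜⬛⬛❓
⬛❓❓⬜⬜⬜⬜⬜⬛⬛❓
⬛❓❓⬜⬜⬜⬜⬜⬛⬛❓
⬛❓❓❓⬜⬜⬜⬜⬛⬛⬛
⬛❓❓❓❓⬜⬜⬜⬛⬛⬛
⬛❓❓❓❓⬜⬜⬜⬜⬜⬜

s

⬛❓❓❓❓❓❓❓❓❓❓
⬛❓❓❓❓❓❓❓❓❓❓
⬛❓❓⬛⬛⬜⬜🚪⬜⬛❓
⬛❓❓⬛⬛⬛⬛⬜⬛⬛❓
⬛❓❓⬜⬜⬜⬜⬜⬛⬛❓
⬛❓❓⬜⬜🔴⬜⬜⬛⬛❓
⬛❓❓⬜⬜⬜⬜⬜⬛⬛❓
⬛❓❓⬜⬜⬜⬜⬜⬛⬛⬛
⬛❓❓❓❓⬜⬜⬜⬛⬛⬛
⬛❓❓❓❓⬜⬜⬜⬜⬜⬜
⬛❓❓❓❓⬛⬛⬛⬛⬛⬛

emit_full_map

⬛⬛⬜⬜🚪⬜⬛❓❓❓❓❓❓❓❓❓❓❓❓❓❓❓❓
⬛⬛⬛⬛⬜⬛⬛❓❓❓❓❓❓❓❓❓❓❓❓❓❓❓❓
⬜⬜⬜⬜⬜⬛⬛❓❓❓❓❓❓❓❓❓❓❓❓❓❓❓❓
⬜⬜🔴⬜⬜⬛⬛❓❓❓❓❓❓❓❓❓❓❓❓❓❓❓❓
⬜⬜⬜⬜⬜⬛⬛❓❓❓❓❓❓❓❓❓❓❓❓❓❓❓❓
⬜⬜⬜⬜⬜⬛⬛⬛⬛⬛⬛⬛⬛⬜⬛⬛⬛⬛⬛⬛⬛⬛⬜
❓❓⬜⬜⬜⬛⬛⬛⬛⬛⬜⬜⬜⬜⬜⬜⬛⬛⬛⬛⬜⬜🚪
❓❓⬜⬜⬜⬜⬜⬜⬜⬜⬜⬜⬜⬜⬜⬜⬜⬜⬜⬜⬜⬜⬜
❓❓⬛⬛⬛⬛⬛⬛⬛⬛⬜⬜⬜⬜⬜⬜⬛⬛⬛⬛⬜⬜⬜
❓❓⬛⬛⬛⬛⬛⬛⬛⬛⬜⬜⬜⬜⬜⬜⬜⬜⬜⬜⬜⬜⬜


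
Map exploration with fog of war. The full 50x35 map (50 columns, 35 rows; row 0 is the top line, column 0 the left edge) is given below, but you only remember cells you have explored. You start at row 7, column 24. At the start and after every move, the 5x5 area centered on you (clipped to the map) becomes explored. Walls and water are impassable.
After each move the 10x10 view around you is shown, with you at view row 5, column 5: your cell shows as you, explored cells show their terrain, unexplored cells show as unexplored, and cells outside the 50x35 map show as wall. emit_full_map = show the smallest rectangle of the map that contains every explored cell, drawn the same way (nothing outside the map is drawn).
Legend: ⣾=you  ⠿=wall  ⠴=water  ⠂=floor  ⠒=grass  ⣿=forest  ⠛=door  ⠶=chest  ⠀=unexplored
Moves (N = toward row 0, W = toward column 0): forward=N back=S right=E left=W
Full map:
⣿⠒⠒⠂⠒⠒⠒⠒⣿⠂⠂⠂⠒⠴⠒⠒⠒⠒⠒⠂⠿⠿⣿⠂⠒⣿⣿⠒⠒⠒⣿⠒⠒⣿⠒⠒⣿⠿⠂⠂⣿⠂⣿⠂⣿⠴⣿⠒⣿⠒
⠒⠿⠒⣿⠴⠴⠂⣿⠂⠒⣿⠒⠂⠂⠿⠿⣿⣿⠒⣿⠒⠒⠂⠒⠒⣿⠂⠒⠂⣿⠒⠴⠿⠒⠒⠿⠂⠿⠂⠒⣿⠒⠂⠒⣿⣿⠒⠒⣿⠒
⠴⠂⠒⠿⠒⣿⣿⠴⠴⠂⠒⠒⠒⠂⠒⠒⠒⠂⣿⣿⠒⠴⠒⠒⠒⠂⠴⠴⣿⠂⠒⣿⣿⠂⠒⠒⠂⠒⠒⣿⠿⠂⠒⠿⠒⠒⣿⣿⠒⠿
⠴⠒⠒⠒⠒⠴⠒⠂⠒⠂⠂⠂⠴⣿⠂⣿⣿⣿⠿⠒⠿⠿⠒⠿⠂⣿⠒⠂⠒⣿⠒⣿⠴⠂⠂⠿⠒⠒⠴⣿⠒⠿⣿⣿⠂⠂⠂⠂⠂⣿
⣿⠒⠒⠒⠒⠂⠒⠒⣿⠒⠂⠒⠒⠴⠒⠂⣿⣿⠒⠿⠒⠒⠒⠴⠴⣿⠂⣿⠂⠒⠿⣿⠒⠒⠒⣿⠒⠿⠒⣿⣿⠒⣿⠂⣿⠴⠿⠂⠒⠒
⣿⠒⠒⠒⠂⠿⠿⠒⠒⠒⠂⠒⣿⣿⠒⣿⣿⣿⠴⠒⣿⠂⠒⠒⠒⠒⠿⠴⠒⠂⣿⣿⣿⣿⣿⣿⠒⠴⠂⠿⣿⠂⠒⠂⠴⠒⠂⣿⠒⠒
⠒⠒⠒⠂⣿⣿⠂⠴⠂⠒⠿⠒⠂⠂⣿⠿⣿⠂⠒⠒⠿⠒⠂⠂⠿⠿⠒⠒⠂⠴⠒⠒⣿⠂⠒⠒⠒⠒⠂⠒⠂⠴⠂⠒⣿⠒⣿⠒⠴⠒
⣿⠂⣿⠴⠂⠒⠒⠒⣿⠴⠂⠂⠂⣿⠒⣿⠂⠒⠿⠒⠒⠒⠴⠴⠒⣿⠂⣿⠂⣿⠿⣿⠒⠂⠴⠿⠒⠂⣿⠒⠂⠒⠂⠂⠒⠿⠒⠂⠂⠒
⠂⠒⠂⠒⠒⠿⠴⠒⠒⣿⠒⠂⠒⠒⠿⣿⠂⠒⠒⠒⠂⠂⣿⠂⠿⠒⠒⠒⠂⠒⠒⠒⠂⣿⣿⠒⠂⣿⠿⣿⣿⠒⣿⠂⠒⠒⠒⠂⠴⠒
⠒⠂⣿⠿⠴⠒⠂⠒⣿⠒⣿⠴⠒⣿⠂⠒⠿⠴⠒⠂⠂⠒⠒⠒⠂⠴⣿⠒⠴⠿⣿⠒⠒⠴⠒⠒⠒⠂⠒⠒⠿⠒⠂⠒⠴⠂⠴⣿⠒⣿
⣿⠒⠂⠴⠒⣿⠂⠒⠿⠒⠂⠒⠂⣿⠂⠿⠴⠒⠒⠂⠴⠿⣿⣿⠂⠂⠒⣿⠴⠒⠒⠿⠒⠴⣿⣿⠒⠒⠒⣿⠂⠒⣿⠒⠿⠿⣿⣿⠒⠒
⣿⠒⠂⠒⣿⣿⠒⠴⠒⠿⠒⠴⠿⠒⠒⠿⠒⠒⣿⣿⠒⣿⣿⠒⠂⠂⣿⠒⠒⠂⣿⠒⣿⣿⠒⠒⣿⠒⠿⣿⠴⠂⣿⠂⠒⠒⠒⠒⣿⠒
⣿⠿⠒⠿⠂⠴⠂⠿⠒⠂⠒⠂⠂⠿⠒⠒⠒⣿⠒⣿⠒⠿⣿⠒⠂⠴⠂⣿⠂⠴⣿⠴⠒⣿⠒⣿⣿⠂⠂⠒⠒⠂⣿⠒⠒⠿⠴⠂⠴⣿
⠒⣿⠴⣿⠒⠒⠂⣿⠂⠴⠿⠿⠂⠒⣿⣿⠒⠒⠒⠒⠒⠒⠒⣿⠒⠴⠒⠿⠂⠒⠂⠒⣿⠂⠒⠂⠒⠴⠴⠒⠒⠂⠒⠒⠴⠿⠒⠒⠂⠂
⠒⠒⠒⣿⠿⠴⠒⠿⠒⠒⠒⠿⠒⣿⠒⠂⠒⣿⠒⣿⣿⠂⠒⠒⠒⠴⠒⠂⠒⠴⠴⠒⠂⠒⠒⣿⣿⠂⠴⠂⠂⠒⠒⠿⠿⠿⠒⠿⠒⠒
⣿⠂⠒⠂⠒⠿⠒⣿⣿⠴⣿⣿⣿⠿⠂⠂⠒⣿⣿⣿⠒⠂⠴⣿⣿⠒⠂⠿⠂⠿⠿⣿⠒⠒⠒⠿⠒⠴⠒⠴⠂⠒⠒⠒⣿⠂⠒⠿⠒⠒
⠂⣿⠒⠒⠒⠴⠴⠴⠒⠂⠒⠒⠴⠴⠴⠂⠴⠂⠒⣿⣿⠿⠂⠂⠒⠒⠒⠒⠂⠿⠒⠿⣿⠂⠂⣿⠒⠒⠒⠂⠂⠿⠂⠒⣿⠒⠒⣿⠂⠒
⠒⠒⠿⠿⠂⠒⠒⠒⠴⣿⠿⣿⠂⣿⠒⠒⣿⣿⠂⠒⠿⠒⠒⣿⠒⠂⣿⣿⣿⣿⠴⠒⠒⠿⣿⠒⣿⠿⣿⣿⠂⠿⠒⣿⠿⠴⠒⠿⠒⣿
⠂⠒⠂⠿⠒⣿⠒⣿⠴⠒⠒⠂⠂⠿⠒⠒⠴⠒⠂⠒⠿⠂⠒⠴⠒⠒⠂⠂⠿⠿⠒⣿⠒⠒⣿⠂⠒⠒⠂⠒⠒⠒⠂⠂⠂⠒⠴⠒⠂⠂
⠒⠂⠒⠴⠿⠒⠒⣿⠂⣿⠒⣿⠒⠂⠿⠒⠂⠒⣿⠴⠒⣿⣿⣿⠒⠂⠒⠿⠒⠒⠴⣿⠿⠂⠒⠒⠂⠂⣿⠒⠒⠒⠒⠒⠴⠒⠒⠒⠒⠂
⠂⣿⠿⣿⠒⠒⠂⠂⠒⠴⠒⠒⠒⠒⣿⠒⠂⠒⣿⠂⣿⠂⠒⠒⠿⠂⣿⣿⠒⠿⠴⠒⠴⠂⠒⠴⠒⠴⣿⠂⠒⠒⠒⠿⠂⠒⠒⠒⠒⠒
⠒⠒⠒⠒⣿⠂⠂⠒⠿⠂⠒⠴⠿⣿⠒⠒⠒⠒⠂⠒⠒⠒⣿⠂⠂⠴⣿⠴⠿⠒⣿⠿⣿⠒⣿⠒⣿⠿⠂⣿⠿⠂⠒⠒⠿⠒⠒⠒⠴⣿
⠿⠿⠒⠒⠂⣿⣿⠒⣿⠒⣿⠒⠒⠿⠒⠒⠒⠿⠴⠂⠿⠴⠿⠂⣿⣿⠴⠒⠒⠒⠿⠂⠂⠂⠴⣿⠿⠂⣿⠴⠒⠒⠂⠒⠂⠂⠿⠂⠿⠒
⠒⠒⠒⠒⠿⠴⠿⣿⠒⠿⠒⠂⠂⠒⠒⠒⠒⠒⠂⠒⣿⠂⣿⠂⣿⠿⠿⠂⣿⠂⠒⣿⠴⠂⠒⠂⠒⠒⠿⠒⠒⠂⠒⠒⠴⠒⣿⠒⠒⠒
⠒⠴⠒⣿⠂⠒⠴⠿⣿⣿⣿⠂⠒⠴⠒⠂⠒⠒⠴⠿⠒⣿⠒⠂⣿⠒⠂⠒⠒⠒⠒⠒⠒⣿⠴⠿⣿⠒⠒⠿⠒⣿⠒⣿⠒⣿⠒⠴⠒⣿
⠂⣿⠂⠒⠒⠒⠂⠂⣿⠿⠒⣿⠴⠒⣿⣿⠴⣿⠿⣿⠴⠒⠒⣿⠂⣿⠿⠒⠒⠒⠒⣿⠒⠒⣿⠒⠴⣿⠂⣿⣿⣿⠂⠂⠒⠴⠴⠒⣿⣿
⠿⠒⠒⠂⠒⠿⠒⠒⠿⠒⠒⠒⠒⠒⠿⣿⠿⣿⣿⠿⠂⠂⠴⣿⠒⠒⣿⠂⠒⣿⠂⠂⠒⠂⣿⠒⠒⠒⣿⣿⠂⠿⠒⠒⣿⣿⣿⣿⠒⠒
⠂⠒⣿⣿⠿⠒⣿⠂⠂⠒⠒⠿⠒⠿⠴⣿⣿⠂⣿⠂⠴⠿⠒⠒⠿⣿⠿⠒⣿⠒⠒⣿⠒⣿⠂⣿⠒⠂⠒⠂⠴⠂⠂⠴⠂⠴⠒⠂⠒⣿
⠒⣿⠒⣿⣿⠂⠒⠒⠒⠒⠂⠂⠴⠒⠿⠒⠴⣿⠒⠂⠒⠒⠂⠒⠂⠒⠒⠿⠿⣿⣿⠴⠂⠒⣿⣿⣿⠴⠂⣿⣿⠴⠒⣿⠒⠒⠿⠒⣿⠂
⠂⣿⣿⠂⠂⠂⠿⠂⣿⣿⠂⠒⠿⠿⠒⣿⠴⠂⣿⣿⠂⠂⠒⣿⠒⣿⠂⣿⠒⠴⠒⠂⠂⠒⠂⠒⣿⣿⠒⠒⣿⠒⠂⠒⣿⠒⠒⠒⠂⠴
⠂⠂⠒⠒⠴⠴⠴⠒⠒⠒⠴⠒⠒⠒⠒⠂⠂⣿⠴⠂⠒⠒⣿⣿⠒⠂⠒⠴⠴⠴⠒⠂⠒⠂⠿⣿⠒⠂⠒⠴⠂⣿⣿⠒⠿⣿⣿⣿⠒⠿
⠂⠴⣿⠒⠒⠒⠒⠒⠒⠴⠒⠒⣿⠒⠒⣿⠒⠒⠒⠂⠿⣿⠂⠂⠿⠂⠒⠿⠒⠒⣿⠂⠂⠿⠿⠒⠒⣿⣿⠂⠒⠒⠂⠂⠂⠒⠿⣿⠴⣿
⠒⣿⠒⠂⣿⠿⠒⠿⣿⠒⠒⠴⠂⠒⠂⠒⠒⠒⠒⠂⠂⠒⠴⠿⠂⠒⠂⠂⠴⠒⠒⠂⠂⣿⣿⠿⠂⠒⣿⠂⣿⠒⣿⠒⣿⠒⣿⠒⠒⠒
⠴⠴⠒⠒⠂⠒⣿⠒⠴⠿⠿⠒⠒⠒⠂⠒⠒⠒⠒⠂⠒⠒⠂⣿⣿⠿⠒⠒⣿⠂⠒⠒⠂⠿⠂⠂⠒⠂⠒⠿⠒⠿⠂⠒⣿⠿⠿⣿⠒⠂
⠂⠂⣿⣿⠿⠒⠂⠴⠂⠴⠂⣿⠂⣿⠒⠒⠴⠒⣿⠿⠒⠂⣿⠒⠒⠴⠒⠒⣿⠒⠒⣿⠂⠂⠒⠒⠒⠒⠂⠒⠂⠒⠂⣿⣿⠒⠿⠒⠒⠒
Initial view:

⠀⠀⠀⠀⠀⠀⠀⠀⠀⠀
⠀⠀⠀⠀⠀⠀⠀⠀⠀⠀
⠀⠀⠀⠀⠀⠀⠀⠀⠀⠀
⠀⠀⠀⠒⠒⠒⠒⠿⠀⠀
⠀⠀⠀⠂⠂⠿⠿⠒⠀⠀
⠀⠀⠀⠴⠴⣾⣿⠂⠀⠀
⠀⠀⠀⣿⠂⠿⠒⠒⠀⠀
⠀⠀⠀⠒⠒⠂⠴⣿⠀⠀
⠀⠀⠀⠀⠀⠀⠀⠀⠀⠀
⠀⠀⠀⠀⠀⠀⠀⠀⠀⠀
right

⠀⠀⠀⠀⠀⠀⠀⠀⠀⠀
⠀⠀⠀⠀⠀⠀⠀⠀⠀⠀
⠀⠀⠀⠀⠀⠀⠀⠀⠀⠀
⠀⠀⠒⠒⠒⠒⠿⠴⠀⠀
⠀⠀⠂⠂⠿⠿⠒⠒⠀⠀
⠀⠀⠴⠴⠒⣾⠂⣿⠀⠀
⠀⠀⣿⠂⠿⠒⠒⠒⠀⠀
⠀⠀⠒⠒⠂⠴⣿⠒⠀⠀
⠀⠀⠀⠀⠀⠀⠀⠀⠀⠀
⠀⠀⠀⠀⠀⠀⠀⠀⠀⠀

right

⠀⠀⠀⠀⠀⠀⠀⠀⠀⠀
⠀⠀⠀⠀⠀⠀⠀⠀⠀⠀
⠀⠀⠀⠀⠀⠀⠀⠀⠀⠀
⠀⠒⠒⠒⠒⠿⠴⠒⠀⠀
⠀⠂⠂⠿⠿⠒⠒⠂⠀⠀
⠀⠴⠴⠒⣿⣾⣿⠂⠀⠀
⠀⣿⠂⠿⠒⠒⠒⠂⠀⠀
⠀⠒⠒⠂⠴⣿⠒⠴⠀⠀
⠀⠀⠀⠀⠀⠀⠀⠀⠀⠀
⠀⠀⠀⠀⠀⠀⠀⠀⠀⠀

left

⠀⠀⠀⠀⠀⠀⠀⠀⠀⠀
⠀⠀⠀⠀⠀⠀⠀⠀⠀⠀
⠀⠀⠀⠀⠀⠀⠀⠀⠀⠀
⠀⠀⠒⠒⠒⠒⠿⠴⠒⠀
⠀⠀⠂⠂⠿⠿⠒⠒⠂⠀
⠀⠀⠴⠴⠒⣾⠂⣿⠂⠀
⠀⠀⣿⠂⠿⠒⠒⠒⠂⠀
⠀⠀⠒⠒⠂⠴⣿⠒⠴⠀
⠀⠀⠀⠀⠀⠀⠀⠀⠀⠀
⠀⠀⠀⠀⠀⠀⠀⠀⠀⠀

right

⠀⠀⠀⠀⠀⠀⠀⠀⠀⠀
⠀⠀⠀⠀⠀⠀⠀⠀⠀⠀
⠀⠀⠀⠀⠀⠀⠀⠀⠀⠀
⠀⠒⠒⠒⠒⠿⠴⠒⠀⠀
⠀⠂⠂⠿⠿⠒⠒⠂⠀⠀
⠀⠴⠴⠒⣿⣾⣿⠂⠀⠀
⠀⣿⠂⠿⠒⠒⠒⠂⠀⠀
⠀⠒⠒⠂⠴⣿⠒⠴⠀⠀
⠀⠀⠀⠀⠀⠀⠀⠀⠀⠀
⠀⠀⠀⠀⠀⠀⠀⠀⠀⠀

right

⠀⠀⠀⠀⠀⠀⠀⠀⠀⠀
⠀⠀⠀⠀⠀⠀⠀⠀⠀⠀
⠀⠀⠀⠀⠀⠀⠀⠀⠀⠀
⠒⠒⠒⠒⠿⠴⠒⠂⠀⠀
⠂⠂⠿⠿⠒⠒⠂⠴⠀⠀
⠴⠴⠒⣿⠂⣾⠂⣿⠀⠀
⣿⠂⠿⠒⠒⠒⠂⠒⠀⠀
⠒⠒⠂⠴⣿⠒⠴⠿⠀⠀
⠀⠀⠀⠀⠀⠀⠀⠀⠀⠀
⠀⠀⠀⠀⠀⠀⠀⠀⠀⠀

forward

⠀⠀⠀⠀⠀⠀⠀⠀⠀⠀
⠀⠀⠀⠀⠀⠀⠀⠀⠀⠀
⠀⠀⠀⠀⠀⠀⠀⠀⠀⠀
⠀⠀⠀⣿⠂⣿⠂⠒⠀⠀
⠒⠒⠒⠒⠿⠴⠒⠂⠀⠀
⠂⠂⠿⠿⠒⣾⠂⠴⠀⠀
⠴⠴⠒⣿⠂⣿⠂⣿⠀⠀
⣿⠂⠿⠒⠒⠒⠂⠒⠀⠀
⠒⠒⠂⠴⣿⠒⠴⠿⠀⠀
⠀⠀⠀⠀⠀⠀⠀⠀⠀⠀

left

⠀⠀⠀⠀⠀⠀⠀⠀⠀⠀
⠀⠀⠀⠀⠀⠀⠀⠀⠀⠀
⠀⠀⠀⠀⠀⠀⠀⠀⠀⠀
⠀⠀⠀⠴⣿⠂⣿⠂⠒⠀
⠀⠒⠒⠒⠒⠿⠴⠒⠂⠀
⠀⠂⠂⠿⠿⣾⠒⠂⠴⠀
⠀⠴⠴⠒⣿⠂⣿⠂⣿⠀
⠀⣿⠂⠿⠒⠒⠒⠂⠒⠀
⠀⠒⠒⠂⠴⣿⠒⠴⠿⠀
⠀⠀⠀⠀⠀⠀⠀⠀⠀⠀

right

⠀⠀⠀⠀⠀⠀⠀⠀⠀⠀
⠀⠀⠀⠀⠀⠀⠀⠀⠀⠀
⠀⠀⠀⠀⠀⠀⠀⠀⠀⠀
⠀⠀⠴⣿⠂⣿⠂⠒⠀⠀
⠒⠒⠒⠒⠿⠴⠒⠂⠀⠀
⠂⠂⠿⠿⠒⣾⠂⠴⠀⠀
⠴⠴⠒⣿⠂⣿⠂⣿⠀⠀
⣿⠂⠿⠒⠒⠒⠂⠒⠀⠀
⠒⠒⠂⠴⣿⠒⠴⠿⠀⠀
⠀⠀⠀⠀⠀⠀⠀⠀⠀⠀

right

⠀⠀⠀⠀⠀⠀⠀⠀⠀⠀
⠀⠀⠀⠀⠀⠀⠀⠀⠀⠀
⠀⠀⠀⠀⠀⠀⠀⠀⠀⠀
⠀⠴⣿⠂⣿⠂⠒⠿⠀⠀
⠒⠒⠒⠿⠴⠒⠂⣿⠀⠀
⠂⠿⠿⠒⠒⣾⠴⠒⠀⠀
⠴⠒⣿⠂⣿⠂⣿⠿⠀⠀
⠂⠿⠒⠒⠒⠂⠒⠒⠀⠀
⠒⠂⠴⣿⠒⠴⠿⠀⠀⠀
⠀⠀⠀⠀⠀⠀⠀⠀⠀⠀

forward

⠀⠀⠀⠀⠀⠀⠀⠀⠀⠀
⠀⠀⠀⠀⠀⠀⠀⠀⠀⠀
⠀⠀⠀⠀⠀⠀⠀⠀⠀⠀
⠀⠀⠀⠒⠂⠒⣿⠒⠀⠀
⠀⠴⣿⠂⣿⠂⠒⠿⠀⠀
⠒⠒⠒⠿⠴⣾⠂⣿⠀⠀
⠂⠿⠿⠒⠒⠂⠴⠒⠀⠀
⠴⠒⣿⠂⣿⠂⣿⠿⠀⠀
⠂⠿⠒⠒⠒⠂⠒⠒⠀⠀
⠒⠂⠴⣿⠒⠴⠿⠀⠀⠀

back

⠀⠀⠀⠀⠀⠀⠀⠀⠀⠀
⠀⠀⠀⠀⠀⠀⠀⠀⠀⠀
⠀⠀⠀⠒⠂⠒⣿⠒⠀⠀
⠀⠴⣿⠂⣿⠂⠒⠿⠀⠀
⠒⠒⠒⠿⠴⠒⠂⣿⠀⠀
⠂⠿⠿⠒⠒⣾⠴⠒⠀⠀
⠴⠒⣿⠂⣿⠂⣿⠿⠀⠀
⠂⠿⠒⠒⠒⠂⠒⠒⠀⠀
⠒⠂⠴⣿⠒⠴⠿⠀⠀⠀
⠀⠀⠀⠀⠀⠀⠀⠀⠀⠀

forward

⠀⠀⠀⠀⠀⠀⠀⠀⠀⠀
⠀⠀⠀⠀⠀⠀⠀⠀⠀⠀
⠀⠀⠀⠀⠀⠀⠀⠀⠀⠀
⠀⠀⠀⠒⠂⠒⣿⠒⠀⠀
⠀⠴⣿⠂⣿⠂⠒⠿⠀⠀
⠒⠒⠒⠿⠴⣾⠂⣿⠀⠀
⠂⠿⠿⠒⠒⠂⠴⠒⠀⠀
⠴⠒⣿⠂⣿⠂⣿⠿⠀⠀
⠂⠿⠒⠒⠒⠂⠒⠒⠀⠀
⠒⠂⠴⣿⠒⠴⠿⠀⠀⠀

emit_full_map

⠀⠀⠀⠀⠒⠂⠒⣿⠒
⠀⠀⠴⣿⠂⣿⠂⠒⠿
⠒⠒⠒⠒⠿⠴⣾⠂⣿
⠂⠂⠿⠿⠒⠒⠂⠴⠒
⠴⠴⠒⣿⠂⣿⠂⣿⠿
⣿⠂⠿⠒⠒⠒⠂⠒⠒
⠒⠒⠂⠴⣿⠒⠴⠿⠀

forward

⠿⠿⠿⠿⠿⠿⠿⠿⠿⠿
⠀⠀⠀⠀⠀⠀⠀⠀⠀⠀
⠀⠀⠀⠀⠀⠀⠀⠀⠀⠀
⠀⠀⠀⠴⠴⣿⠂⠒⠀⠀
⠀⠀⠀⠒⠂⠒⣿⠒⠀⠀
⠀⠴⣿⠂⣿⣾⠒⠿⠀⠀
⠒⠒⠒⠿⠴⠒⠂⣿⠀⠀
⠂⠿⠿⠒⠒⠂⠴⠒⠀⠀
⠴⠒⣿⠂⣿⠂⣿⠿⠀⠀
⠂⠿⠒⠒⠒⠂⠒⠒⠀⠀

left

⠿⠿⠿⠿⠿⠿⠿⠿⠿⠿
⠀⠀⠀⠀⠀⠀⠀⠀⠀⠀
⠀⠀⠀⠀⠀⠀⠀⠀⠀⠀
⠀⠀⠀⠂⠴⠴⣿⠂⠒⠀
⠀⠀⠀⣿⠒⠂⠒⣿⠒⠀
⠀⠀⠴⣿⠂⣾⠂⠒⠿⠀
⠒⠒⠒⠒⠿⠴⠒⠂⣿⠀
⠂⠂⠿⠿⠒⠒⠂⠴⠒⠀
⠴⠴⠒⣿⠂⣿⠂⣿⠿⠀
⣿⠂⠿⠒⠒⠒⠂⠒⠒⠀

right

⠿⠿⠿⠿⠿⠿⠿⠿⠿⠿
⠀⠀⠀⠀⠀⠀⠀⠀⠀⠀
⠀⠀⠀⠀⠀⠀⠀⠀⠀⠀
⠀⠀⠂⠴⠴⣿⠂⠒⠀⠀
⠀⠀⣿⠒⠂⠒⣿⠒⠀⠀
⠀⠴⣿⠂⣿⣾⠒⠿⠀⠀
⠒⠒⠒⠿⠴⠒⠂⣿⠀⠀
⠂⠿⠿⠒⠒⠂⠴⠒⠀⠀
⠴⠒⣿⠂⣿⠂⣿⠿⠀⠀
⠂⠿⠒⠒⠒⠂⠒⠒⠀⠀

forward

⠿⠿⠿⠿⠿⠿⠿⠿⠿⠿
⠿⠿⠿⠿⠿⠿⠿⠿⠿⠿
⠀⠀⠀⠀⠀⠀⠀⠀⠀⠀
⠀⠀⠀⠂⠒⠂⣿⠒⠀⠀
⠀⠀⠂⠴⠴⣿⠂⠒⠀⠀
⠀⠀⣿⠒⠂⣾⣿⠒⠀⠀
⠀⠴⣿⠂⣿⠂⠒⠿⠀⠀
⠒⠒⠒⠿⠴⠒⠂⣿⠀⠀
⠂⠿⠿⠒⠒⠂⠴⠒⠀⠀
⠴⠒⣿⠂⣿⠂⣿⠿⠀⠀

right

⠿⠿⠿⠿⠿⠿⠿⠿⠿⠿
⠿⠿⠿⠿⠿⠿⠿⠿⠿⠿
⠀⠀⠀⠀⠀⠀⠀⠀⠀⠀
⠀⠀⠂⠒⠂⣿⠒⠴⠀⠀
⠀⠂⠴⠴⣿⠂⠒⣿⠀⠀
⠀⣿⠒⠂⠒⣾⠒⣿⠀⠀
⠴⣿⠂⣿⠂⠒⠿⣿⠀⠀
⠒⠒⠿⠴⠒⠂⣿⣿⠀⠀
⠿⠿⠒⠒⠂⠴⠒⠀⠀⠀
⠒⣿⠂⣿⠂⣿⠿⠀⠀⠀

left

⠿⠿⠿⠿⠿⠿⠿⠿⠿⠿
⠿⠿⠿⠿⠿⠿⠿⠿⠿⠿
⠀⠀⠀⠀⠀⠀⠀⠀⠀⠀
⠀⠀⠀⠂⠒⠂⣿⠒⠴⠀
⠀⠀⠂⠴⠴⣿⠂⠒⣿⠀
⠀⠀⣿⠒⠂⣾⣿⠒⣿⠀
⠀⠴⣿⠂⣿⠂⠒⠿⣿⠀
⠒⠒⠒⠿⠴⠒⠂⣿⣿⠀
⠂⠿⠿⠒⠒⠂⠴⠒⠀⠀
⠴⠒⣿⠂⣿⠂⣿⠿⠀⠀

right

⠿⠿⠿⠿⠿⠿⠿⠿⠿⠿
⠿⠿⠿⠿⠿⠿⠿⠿⠿⠿
⠀⠀⠀⠀⠀⠀⠀⠀⠀⠀
⠀⠀⠂⠒⠂⣿⠒⠴⠀⠀
⠀⠂⠴⠴⣿⠂⠒⣿⠀⠀
⠀⣿⠒⠂⠒⣾⠒⣿⠀⠀
⠴⣿⠂⣿⠂⠒⠿⣿⠀⠀
⠒⠒⠿⠴⠒⠂⣿⣿⠀⠀
⠿⠿⠒⠒⠂⠴⠒⠀⠀⠀
⠒⣿⠂⣿⠂⣿⠿⠀⠀⠀

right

⠿⠿⠿⠿⠿⠿⠿⠿⠿⠿
⠿⠿⠿⠿⠿⠿⠿⠿⠿⠿
⠀⠀⠀⠀⠀⠀⠀⠀⠀⠀
⠀⠂⠒⠂⣿⠒⠴⠿⠀⠀
⠂⠴⠴⣿⠂⠒⣿⣿⠀⠀
⣿⠒⠂⠒⣿⣾⣿⠴⠀⠀
⣿⠂⣿⠂⠒⠿⣿⠒⠀⠀
⠒⠿⠴⠒⠂⣿⣿⣿⠀⠀
⠿⠒⠒⠂⠴⠒⠀⠀⠀⠀
⣿⠂⣿⠂⣿⠿⠀⠀⠀⠀

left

⠿⠿⠿⠿⠿⠿⠿⠿⠿⠿
⠿⠿⠿⠿⠿⠿⠿⠿⠿⠿
⠀⠀⠀⠀⠀⠀⠀⠀⠀⠀
⠀⠀⠂⠒⠂⣿⠒⠴⠿⠀
⠀⠂⠴⠴⣿⠂⠒⣿⣿⠀
⠀⣿⠒⠂⠒⣾⠒⣿⠴⠀
⠴⣿⠂⣿⠂⠒⠿⣿⠒⠀
⠒⠒⠿⠴⠒⠂⣿⣿⣿⠀
⠿⠿⠒⠒⠂⠴⠒⠀⠀⠀
⠒⣿⠂⣿⠂⣿⠿⠀⠀⠀

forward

⠿⠿⠿⠿⠿⠿⠿⠿⠿⠿
⠿⠿⠿⠿⠿⠿⠿⠿⠿⠿
⠿⠿⠿⠿⠿⠿⠿⠿⠿⠿
⠀⠀⠀⠒⠒⠒⣿⠒⠀⠀
⠀⠀⠂⠒⠂⣿⠒⠴⠿⠀
⠀⠂⠴⠴⣿⣾⠒⣿⣿⠀
⠀⣿⠒⠂⠒⣿⠒⣿⠴⠀
⠴⣿⠂⣿⠂⠒⠿⣿⠒⠀
⠒⠒⠿⠴⠒⠂⣿⣿⣿⠀
⠿⠿⠒⠒⠂⠴⠒⠀⠀⠀

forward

⠿⠿⠿⠿⠿⠿⠿⠿⠿⠿
⠿⠿⠿⠿⠿⠿⠿⠿⠿⠿
⠿⠿⠿⠿⠿⠿⠿⠿⠿⠿
⠿⠿⠿⠿⠿⠿⠿⠿⠿⠿
⠀⠀⠀⠒⠒⠒⣿⠒⠀⠀
⠀⠀⠂⠒⠂⣾⠒⠴⠿⠀
⠀⠂⠴⠴⣿⠂⠒⣿⣿⠀
⠀⣿⠒⠂⠒⣿⠒⣿⠴⠀
⠴⣿⠂⣿⠂⠒⠿⣿⠒⠀
⠒⠒⠿⠴⠒⠂⣿⣿⣿⠀

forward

⠿⠿⠿⠿⠿⠿⠿⠿⠿⠿
⠿⠿⠿⠿⠿⠿⠿⠿⠿⠿
⠿⠿⠿⠿⠿⠿⠿⠿⠿⠿
⠿⠿⠿⠿⠿⠿⠿⠿⠿⠿
⠿⠿⠿⠿⠿⠿⠿⠿⠿⠿
⠀⠀⠀⠒⠒⣾⣿⠒⠀⠀
⠀⠀⠂⠒⠂⣿⠒⠴⠿⠀
⠀⠂⠴⠴⣿⠂⠒⣿⣿⠀
⠀⣿⠒⠂⠒⣿⠒⣿⠴⠀
⠴⣿⠂⣿⠂⠒⠿⣿⠒⠀

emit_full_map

⠀⠀⠀⠀⠀⠒⠒⣾⣿⠒⠀
⠀⠀⠀⠀⠂⠒⠂⣿⠒⠴⠿
⠀⠀⠀⠂⠴⠴⣿⠂⠒⣿⣿
⠀⠀⠀⣿⠒⠂⠒⣿⠒⣿⠴
⠀⠀⠴⣿⠂⣿⠂⠒⠿⣿⠒
⠒⠒⠒⠒⠿⠴⠒⠂⣿⣿⣿
⠂⠂⠿⠿⠒⠒⠂⠴⠒⠀⠀
⠴⠴⠒⣿⠂⣿⠂⣿⠿⠀⠀
⣿⠂⠿⠒⠒⠒⠂⠒⠒⠀⠀
⠒⠒⠂⠴⣿⠒⠴⠿⠀⠀⠀

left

⠿⠿⠿⠿⠿⠿⠿⠿⠿⠿
⠿⠿⠿⠿⠿⠿⠿⠿⠿⠿
⠿⠿⠿⠿⠿⠿⠿⠿⠿⠿
⠿⠿⠿⠿⠿⠿⠿⠿⠿⠿
⠿⠿⠿⠿⠿⠿⠿⠿⠿⠿
⠀⠀⠀⣿⠒⣾⠒⣿⠒⠀
⠀⠀⠀⠂⠒⠂⣿⠒⠴⠿
⠀⠀⠂⠴⠴⣿⠂⠒⣿⣿
⠀⠀⣿⠒⠂⠒⣿⠒⣿⠴
⠀⠴⣿⠂⣿⠂⠒⠿⣿⠒

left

⠿⠿⠿⠿⠿⠿⠿⠿⠿⠿
⠿⠿⠿⠿⠿⠿⠿⠿⠿⠿
⠿⠿⠿⠿⠿⠿⠿⠿⠿⠿
⠿⠿⠿⠿⠿⠿⠿⠿⠿⠿
⠿⠿⠿⠿⠿⠿⠿⠿⠿⠿
⠀⠀⠀⣿⣿⣾⠒⠒⣿⠒
⠀⠀⠀⣿⠂⠒⠂⣿⠒⠴
⠀⠀⠀⠂⠴⠴⣿⠂⠒⣿
⠀⠀⠀⣿⠒⠂⠒⣿⠒⣿
⠀⠀⠴⣿⠂⣿⠂⠒⠿⣿

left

⠿⠿⠿⠿⠿⠿⠿⠿⠿⠿
⠿⠿⠿⠿⠿⠿⠿⠿⠿⠿
⠿⠿⠿⠿⠿⠿⠿⠿⠿⠿
⠿⠿⠿⠿⠿⠿⠿⠿⠿⠿
⠿⠿⠿⠿⠿⠿⠿⠿⠿⠿
⠀⠀⠀⠒⣿⣾⠒⠒⠒⣿
⠀⠀⠀⠒⣿⠂⠒⠂⣿⠒
⠀⠀⠀⠒⠂⠴⠴⣿⠂⠒
⠀⠀⠀⠀⣿⠒⠂⠒⣿⠒
⠀⠀⠀⠴⣿⠂⣿⠂⠒⠿

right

⠿⠿⠿⠿⠿⠿⠿⠿⠿⠿
⠿⠿⠿⠿⠿⠿⠿⠿⠿⠿
⠿⠿⠿⠿⠿⠿⠿⠿⠿⠿
⠿⠿⠿⠿⠿⠿⠿⠿⠿⠿
⠿⠿⠿⠿⠿⠿⠿⠿⠿⠿
⠀⠀⠒⣿⣿⣾⠒⠒⣿⠒
⠀⠀⠒⣿⠂⠒⠂⣿⠒⠴
⠀⠀⠒⠂⠴⠴⣿⠂⠒⣿
⠀⠀⠀⣿⠒⠂⠒⣿⠒⣿
⠀⠀⠴⣿⠂⣿⠂⠒⠿⣿

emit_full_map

⠀⠀⠒⣿⣿⣾⠒⠒⣿⠒⠀
⠀⠀⠒⣿⠂⠒⠂⣿⠒⠴⠿
⠀⠀⠒⠂⠴⠴⣿⠂⠒⣿⣿
⠀⠀⠀⣿⠒⠂⠒⣿⠒⣿⠴
⠀⠀⠴⣿⠂⣿⠂⠒⠿⣿⠒
⠒⠒⠒⠒⠿⠴⠒⠂⣿⣿⣿
⠂⠂⠿⠿⠒⠒⠂⠴⠒⠀⠀
⠴⠴⠒⣿⠂⣿⠂⣿⠿⠀⠀
⣿⠂⠿⠒⠒⠒⠂⠒⠒⠀⠀
⠒⠒⠂⠴⣿⠒⠴⠿⠀⠀⠀
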